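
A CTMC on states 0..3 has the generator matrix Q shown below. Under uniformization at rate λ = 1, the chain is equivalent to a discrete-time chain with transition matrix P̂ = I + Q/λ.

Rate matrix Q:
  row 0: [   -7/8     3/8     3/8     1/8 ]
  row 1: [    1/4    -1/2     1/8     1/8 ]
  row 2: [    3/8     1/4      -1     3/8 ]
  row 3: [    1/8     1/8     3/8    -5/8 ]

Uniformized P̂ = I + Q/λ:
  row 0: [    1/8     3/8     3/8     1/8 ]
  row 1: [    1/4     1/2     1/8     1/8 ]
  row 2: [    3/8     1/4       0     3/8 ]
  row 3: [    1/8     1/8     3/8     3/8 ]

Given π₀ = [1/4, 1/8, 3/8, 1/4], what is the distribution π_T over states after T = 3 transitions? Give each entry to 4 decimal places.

t=0: π = [0.2500, 0.1250, 0.3750, 0.2500]
t=1: π = [0.2344, 0.2813, 0.2031, 0.2813]
t=2: π = [0.2109, 0.3145, 0.2285, 0.2461]
t=3: π = [0.2214, 0.3242, 0.2107, 0.2437]

π = [0.2214, 0.3242, 0.2107, 0.2437]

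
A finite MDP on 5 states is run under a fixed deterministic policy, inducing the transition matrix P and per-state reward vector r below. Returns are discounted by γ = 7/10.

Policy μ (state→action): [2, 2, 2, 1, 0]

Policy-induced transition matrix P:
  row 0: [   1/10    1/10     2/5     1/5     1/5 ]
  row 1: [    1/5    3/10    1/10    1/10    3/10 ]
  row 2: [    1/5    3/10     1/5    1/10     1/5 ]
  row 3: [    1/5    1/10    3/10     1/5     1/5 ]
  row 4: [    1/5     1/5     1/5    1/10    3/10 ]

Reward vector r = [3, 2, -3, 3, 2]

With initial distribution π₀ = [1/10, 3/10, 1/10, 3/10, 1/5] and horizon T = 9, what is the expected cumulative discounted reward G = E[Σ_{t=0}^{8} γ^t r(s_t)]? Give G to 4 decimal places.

G = 4.5082

t=0: π = [0.1000, 0.3000, 0.1000, 0.3000, 0.2000], E[r] = 1.9000, γ^t·E[r] = 1.900000, running G = 1.900000
t=1: π = [0.1900, 0.2000, 0.2200, 0.1400, 0.2500], E[r] = 1.2300, γ^t·E[r] = 0.861000, running G = 2.761000
t=2: π = [0.1810, 0.2090, 0.2320, 0.1330, 0.2450], E[r] = 1.1540, γ^t·E[r] = 0.565460, running G = 3.326460
t=3: π = [0.1819, 0.2127, 0.2286, 0.1314, 0.2454], E[r] = 1.1703, γ^t·E[r] = 0.401413, running G = 3.727873
t=4: π = [0.1818, 0.2128, 0.2283, 0.1313, 0.2458], E[r] = 1.1719, γ^t·E[r] = 0.281371, running G = 4.009244
t=5: π = [0.1818, 0.2128, 0.2282, 0.1313, 0.2459], E[r] = 1.1721, γ^t·E[r] = 0.196988, running G = 4.206231
t=6: π = [0.1818, 0.2128, 0.2282, 0.1313, 0.2459], E[r] = 1.1721, γ^t·E[r] = 0.137891, running G = 4.344122
t=7: π = [0.1818, 0.2128, 0.2282, 0.1313, 0.2459], E[r] = 1.1721, γ^t·E[r] = 0.096523, running G = 4.440645
t=8: π = [0.1818, 0.2128, 0.2282, 0.1313, 0.2459], E[r] = 1.1721, γ^t·E[r] = 0.067566, running G = 4.508212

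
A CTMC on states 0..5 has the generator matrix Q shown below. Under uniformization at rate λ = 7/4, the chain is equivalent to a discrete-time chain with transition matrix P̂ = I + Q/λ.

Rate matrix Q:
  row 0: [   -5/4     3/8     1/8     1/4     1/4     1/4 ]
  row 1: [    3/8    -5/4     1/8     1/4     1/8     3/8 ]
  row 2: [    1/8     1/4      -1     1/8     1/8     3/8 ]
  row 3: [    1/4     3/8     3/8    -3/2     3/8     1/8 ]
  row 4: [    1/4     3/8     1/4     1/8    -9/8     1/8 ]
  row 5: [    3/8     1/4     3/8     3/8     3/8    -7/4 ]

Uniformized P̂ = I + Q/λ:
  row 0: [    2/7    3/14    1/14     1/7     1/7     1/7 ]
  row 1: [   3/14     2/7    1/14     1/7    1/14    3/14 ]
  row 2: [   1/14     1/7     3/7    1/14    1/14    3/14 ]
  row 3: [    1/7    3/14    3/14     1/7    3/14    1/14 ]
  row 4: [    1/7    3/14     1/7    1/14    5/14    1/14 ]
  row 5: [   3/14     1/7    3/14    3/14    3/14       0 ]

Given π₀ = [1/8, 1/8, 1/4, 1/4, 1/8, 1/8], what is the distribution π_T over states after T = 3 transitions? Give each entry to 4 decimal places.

π = [0.1774, 0.2050, 0.1912, 0.1263, 0.1683, 0.1317]

t=0: π = [0.1250, 0.1250, 0.2500, 0.2500, 0.1250, 0.1250]
t=1: π = [0.1607, 0.1964, 0.2232, 0.1250, 0.1696, 0.1250]
t=2: π = [0.1728, 0.2034, 0.1990, 0.1237, 0.1671, 0.1339]
t=3: π = [0.1774, 0.2050, 0.1912, 0.1263, 0.1683, 0.1317]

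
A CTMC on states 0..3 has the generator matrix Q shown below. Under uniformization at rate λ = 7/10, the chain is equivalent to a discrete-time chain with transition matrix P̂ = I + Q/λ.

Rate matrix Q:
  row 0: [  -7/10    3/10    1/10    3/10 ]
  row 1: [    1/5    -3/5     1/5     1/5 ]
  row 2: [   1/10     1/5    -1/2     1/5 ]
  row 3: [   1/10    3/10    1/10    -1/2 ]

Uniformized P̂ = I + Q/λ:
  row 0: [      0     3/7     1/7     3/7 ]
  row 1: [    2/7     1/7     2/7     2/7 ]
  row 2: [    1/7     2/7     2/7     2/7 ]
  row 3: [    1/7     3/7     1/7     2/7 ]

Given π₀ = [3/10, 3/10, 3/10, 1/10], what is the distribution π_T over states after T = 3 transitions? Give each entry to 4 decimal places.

π = [0.1636, 0.3087, 0.2184, 0.3093]

t=0: π = [0.3000, 0.3000, 0.3000, 0.1000]
t=1: π = [0.1429, 0.3000, 0.2286, 0.3286]
t=2: π = [0.1653, 0.3102, 0.2184, 0.3061]
t=3: π = [0.1636, 0.3087, 0.2184, 0.3093]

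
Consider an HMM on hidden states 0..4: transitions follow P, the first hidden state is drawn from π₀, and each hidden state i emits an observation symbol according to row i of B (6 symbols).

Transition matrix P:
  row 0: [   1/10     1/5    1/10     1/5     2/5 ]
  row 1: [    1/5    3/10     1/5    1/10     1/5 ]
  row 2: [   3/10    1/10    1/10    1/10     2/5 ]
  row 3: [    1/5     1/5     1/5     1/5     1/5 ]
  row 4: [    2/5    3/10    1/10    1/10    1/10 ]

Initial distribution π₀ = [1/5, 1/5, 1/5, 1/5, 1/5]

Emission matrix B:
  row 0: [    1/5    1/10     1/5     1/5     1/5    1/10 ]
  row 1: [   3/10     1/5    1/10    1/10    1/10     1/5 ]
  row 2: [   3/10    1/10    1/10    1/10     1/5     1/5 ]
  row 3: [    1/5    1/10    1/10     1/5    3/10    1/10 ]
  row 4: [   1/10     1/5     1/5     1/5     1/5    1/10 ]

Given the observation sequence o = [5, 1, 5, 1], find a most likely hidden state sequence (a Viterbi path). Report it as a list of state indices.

path = [2, 4, 1, 1]

t=0: δ = [2.000e-02, 4.000e-02, 4.000e-02, 2.000e-02, 2.000e-02]  (obs o_0=5)
t=1: δ = [1.200e-03, 2.400e-03, 8.000e-04, 4.000e-04, 3.200e-03]  ψ = [2, 1, 1, 0, 2]  (obs o_1=1)
t=2: δ = [1.280e-04, 1.920e-04, 9.600e-05, 3.200e-05, 4.800e-05]  ψ = [4, 4, 1, 4, 0]  (obs o_2=5)
t=3: δ = [3.840e-06, 1.152e-05, 3.840e-06, 2.560e-06, 1.024e-05]  ψ = [1, 1, 1, 0, 0]  (obs o_3=1)
backtrack: best end state = 1; path = [2, 4, 1, 1]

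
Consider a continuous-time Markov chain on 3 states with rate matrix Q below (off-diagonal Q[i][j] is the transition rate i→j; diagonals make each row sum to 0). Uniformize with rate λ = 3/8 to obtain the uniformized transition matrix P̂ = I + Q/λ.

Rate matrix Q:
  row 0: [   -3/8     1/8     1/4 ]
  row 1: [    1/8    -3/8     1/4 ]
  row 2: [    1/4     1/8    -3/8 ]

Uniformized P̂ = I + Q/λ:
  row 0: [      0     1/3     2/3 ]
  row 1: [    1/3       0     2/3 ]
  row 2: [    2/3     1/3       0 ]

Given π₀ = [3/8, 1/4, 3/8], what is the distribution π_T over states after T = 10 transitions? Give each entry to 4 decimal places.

π = [0.3504, 0.2500, 0.3996]

t=0: π = [0.3750, 0.2500, 0.3750]
t=1: π = [0.3333, 0.2500, 0.4167]
t=2: π = [0.3611, 0.2500, 0.3889]
t=3: π = [0.3426, 0.2500, 0.4074]
t=4: π = [0.3549, 0.2500, 0.3951]
t=5: π = [0.3467, 0.2500, 0.4033]
t=6: π = [0.3522, 0.2500, 0.3978]
t=7: π = [0.3485, 0.2500, 0.4015]
t=8: π = [0.3510, 0.2500, 0.3990]
t=9: π = [0.3493, 0.2500, 0.4007]
t=10: π = [0.3504, 0.2500, 0.3996]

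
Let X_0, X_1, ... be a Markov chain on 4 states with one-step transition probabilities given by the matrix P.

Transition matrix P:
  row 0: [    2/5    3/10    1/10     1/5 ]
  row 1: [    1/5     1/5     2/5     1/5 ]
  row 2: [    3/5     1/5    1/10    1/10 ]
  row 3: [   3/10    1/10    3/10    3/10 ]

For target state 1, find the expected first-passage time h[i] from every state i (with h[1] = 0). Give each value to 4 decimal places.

h = [4.0889, 0.0000, 4.4000, 5.0667]

First-step conditioning: h[1] = 0; for i ≠ 1, h[i] = 1 + Σ_k P[i][k]·h[k].
  h[0] = 1 + 2/5·h[0] + 1/10·h[2] + 1/5·h[3]
  h[2] = 1 + 3/5·h[0] + 1/10·h[2] + 1/10·h[3]
  h[3] = 1 + 3/10·h[0] + 3/10·h[2] + 3/10·h[3]
Solving the 3×3 linear system over states ≠ 1 gives exactly h = [184/45, 0, 22/5, 76/15] (h[1] = 0 is the target).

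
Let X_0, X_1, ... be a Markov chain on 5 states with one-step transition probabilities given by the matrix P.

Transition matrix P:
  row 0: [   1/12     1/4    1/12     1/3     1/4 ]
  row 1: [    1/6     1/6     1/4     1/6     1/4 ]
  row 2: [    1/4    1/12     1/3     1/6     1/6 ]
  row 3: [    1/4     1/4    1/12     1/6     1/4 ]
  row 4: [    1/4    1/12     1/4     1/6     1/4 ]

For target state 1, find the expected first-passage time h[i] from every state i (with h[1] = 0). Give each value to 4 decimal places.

h = [5.4545, 0.0000, 6.5455, 5.4545, 6.5455]

First-step conditioning: h[1] = 0; for i ≠ 1, h[i] = 1 + Σ_k P[i][k]·h[k].
  h[0] = 1 + 1/12·h[0] + 1/12·h[2] + 1/3·h[3] + 1/4·h[4]
  h[2] = 1 + 1/4·h[0] + 1/3·h[2] + 1/6·h[3] + 1/6·h[4]
  h[3] = 1 + 1/4·h[0] + 1/12·h[2] + 1/6·h[3] + 1/4·h[4]
  h[4] = 1 + 1/4·h[0] + 1/4·h[2] + 1/6·h[3] + 1/4·h[4]
Solving the 4×4 linear system over states ≠ 1 gives exactly h = [60/11, 0, 72/11, 60/11, 72/11] (h[1] = 0 is the target).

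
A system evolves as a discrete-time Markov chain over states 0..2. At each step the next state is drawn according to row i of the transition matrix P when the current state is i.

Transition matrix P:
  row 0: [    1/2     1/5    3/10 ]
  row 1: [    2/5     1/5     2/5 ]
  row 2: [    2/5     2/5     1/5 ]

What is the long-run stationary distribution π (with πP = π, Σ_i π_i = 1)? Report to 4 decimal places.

Balance equations π_j = Σ_i π_i·P[i][j]:
  π_0 = 1/2·π_0 + 2/5·π_1 + 2/5·π_2
  π_1 = 1/5·π_0 + 1/5·π_1 + 2/5·π_2
  normalize: π_0 + π_1 + π_2 = 1
Solving the linear system gives exactly π = [4/9, 7/27, 8/27].

π = [0.4444, 0.2593, 0.2963]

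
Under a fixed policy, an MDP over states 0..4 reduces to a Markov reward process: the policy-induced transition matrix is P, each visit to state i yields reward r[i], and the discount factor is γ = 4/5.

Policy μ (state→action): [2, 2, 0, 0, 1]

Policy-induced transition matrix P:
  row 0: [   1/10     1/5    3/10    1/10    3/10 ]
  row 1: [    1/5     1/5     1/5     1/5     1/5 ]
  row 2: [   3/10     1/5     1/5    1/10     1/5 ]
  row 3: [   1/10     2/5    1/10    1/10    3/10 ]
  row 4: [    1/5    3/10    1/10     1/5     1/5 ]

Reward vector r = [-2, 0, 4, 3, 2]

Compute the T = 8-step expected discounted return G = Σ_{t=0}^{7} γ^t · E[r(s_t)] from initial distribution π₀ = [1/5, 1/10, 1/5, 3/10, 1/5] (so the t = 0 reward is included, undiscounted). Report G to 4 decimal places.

G = 5.6678

t=0: π = [0.2000, 0.1000, 0.2000, 0.3000, 0.2000], E[r] = 1.7000, γ^t·E[r] = 1.700000, running G = 1.700000
t=1: π = [0.1700, 0.2800, 0.1700, 0.1300, 0.2500], E[r] = 1.2300, γ^t·E[r] = 0.984000, running G = 2.684000
t=2: π = [0.1870, 0.2510, 0.1790, 0.1530, 0.2300], E[r] = 1.2610, γ^t·E[r] = 0.807040, running G = 3.491040
t=3: π = [0.1839, 0.2536, 0.1804, 0.1481, 0.2340], E[r] = 1.2661, γ^t·E[r] = 0.648243, running G = 4.139283
t=4: π = [0.1848, 0.2530, 0.1802, 0.1488, 0.2332], E[r] = 1.2637, γ^t·E[r] = 0.517620, running G = 4.656903
t=5: π = [0.1847, 0.2531, 0.1803, 0.1486, 0.2334], E[r] = 1.2644, γ^t·E[r] = 0.414326, running G = 5.071229
t=6: π = [0.1847, 0.2531, 0.1803, 0.1486, 0.2333], E[r] = 1.2643, γ^t·E[r] = 0.331417, running G = 5.402645
t=7: π = [0.1847, 0.2531, 0.1803, 0.1486, 0.2333], E[r] = 1.2643, γ^t·E[r] = 0.265141, running G = 5.667787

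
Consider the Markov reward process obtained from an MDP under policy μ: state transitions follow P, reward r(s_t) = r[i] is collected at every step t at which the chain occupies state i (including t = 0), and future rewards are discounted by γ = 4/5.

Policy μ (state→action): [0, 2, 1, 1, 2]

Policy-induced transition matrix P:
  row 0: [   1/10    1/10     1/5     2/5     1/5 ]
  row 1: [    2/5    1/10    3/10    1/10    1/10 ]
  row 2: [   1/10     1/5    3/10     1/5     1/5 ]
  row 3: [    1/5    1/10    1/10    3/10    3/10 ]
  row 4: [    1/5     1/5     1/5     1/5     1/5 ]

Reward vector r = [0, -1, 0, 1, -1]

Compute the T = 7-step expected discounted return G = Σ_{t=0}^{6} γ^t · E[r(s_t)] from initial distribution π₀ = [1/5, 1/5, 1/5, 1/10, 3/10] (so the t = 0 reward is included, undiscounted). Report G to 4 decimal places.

t=0: π = [0.2000, 0.2000, 0.2000, 0.1000, 0.3000], E[r] = -0.4000, γ^t·E[r] = -0.400000, running G = -0.400000
t=1: π = [0.2000, 0.1500, 0.2300, 0.2300, 0.1900], E[r] = -0.1100, γ^t·E[r] = -0.088000, running G = -0.488000
t=2: π = [0.1870, 0.1420, 0.2150, 0.2480, 0.2080], E[r] = -0.1020, γ^t·E[r] = -0.065280, running G = -0.553280
t=3: π = [0.1882, 0.1423, 0.2109, 0.2480, 0.2106], E[r] = -0.1049, γ^t·E[r] = -0.053709, running G = -0.606989
t=4: π = [0.1886, 0.1422, 0.2105, 0.2482, 0.2106], E[r] = -0.1045, γ^t·E[r] = -0.042807, running G = -0.649796
t=5: π = [0.1885, 0.1421, 0.2104, 0.2483, 0.2106], E[r] = -0.1044, γ^t·E[r] = -0.034209, running G = -0.684006
t=6: π = [0.1885, 0.1421, 0.2104, 0.2483, 0.2106], E[r] = -0.1044, γ^t·E[r] = -0.027368, running G = -0.711374

G = -0.7114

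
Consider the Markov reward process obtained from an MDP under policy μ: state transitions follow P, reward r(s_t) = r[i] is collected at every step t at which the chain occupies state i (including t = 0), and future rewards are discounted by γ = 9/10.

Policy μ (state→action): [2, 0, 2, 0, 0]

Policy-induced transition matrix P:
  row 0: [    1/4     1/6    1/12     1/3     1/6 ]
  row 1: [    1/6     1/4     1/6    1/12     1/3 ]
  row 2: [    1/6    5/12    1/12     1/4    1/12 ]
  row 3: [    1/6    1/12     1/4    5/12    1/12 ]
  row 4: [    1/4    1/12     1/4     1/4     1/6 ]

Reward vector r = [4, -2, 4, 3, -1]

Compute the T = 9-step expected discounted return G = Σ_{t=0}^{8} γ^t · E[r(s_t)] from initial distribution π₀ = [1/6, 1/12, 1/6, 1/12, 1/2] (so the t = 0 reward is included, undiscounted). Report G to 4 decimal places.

t=0: π = [0.1667, 0.0833, 0.1667, 0.0833, 0.5000], E[r] = 0.9167, γ^t·E[r] = 0.916667, running G = 0.916667
t=1: π = [0.2222, 0.1667, 0.1875, 0.2639, 0.1597], E[r] = 1.9375, γ^t·E[r] = 1.743750, running G = 2.660417
t=2: π = [0.1985, 0.1921, 0.1678, 0.2847, 0.1568], E[r] = 1.7784, γ^t·E[r] = 1.440469, running G = 4.100885
t=3: π = [0.1963, 0.1878, 0.1729, 0.2820, 0.1610], E[r] = 1.7861, γ^t·E[r] = 1.302082, running G = 5.402967
t=4: π = [0.1964, 0.1886, 0.1728, 0.2820, 0.1601], E[r] = 1.7858, γ^t·E[r] = 1.171655, running G = 6.574622
t=5: π = [0.1964, 0.1887, 0.1727, 0.2819, 0.1602], E[r] = 1.7846, γ^t·E[r] = 1.053770, running G = 7.628393
t=6: π = [0.1964, 0.1887, 0.1728, 0.2819, 0.1602], E[r] = 1.7845, γ^t·E[r] = 0.948366, running G = 8.576759
t=7: π = [0.1964, 0.1887, 0.1727, 0.2819, 0.1602], E[r] = 1.7845, γ^t·E[r] = 0.853522, running G = 9.430280
t=8: π = [0.1964, 0.1887, 0.1727, 0.2819, 0.1602], E[r] = 1.7845, γ^t·E[r] = 0.768168, running G = 10.198448

G = 10.1984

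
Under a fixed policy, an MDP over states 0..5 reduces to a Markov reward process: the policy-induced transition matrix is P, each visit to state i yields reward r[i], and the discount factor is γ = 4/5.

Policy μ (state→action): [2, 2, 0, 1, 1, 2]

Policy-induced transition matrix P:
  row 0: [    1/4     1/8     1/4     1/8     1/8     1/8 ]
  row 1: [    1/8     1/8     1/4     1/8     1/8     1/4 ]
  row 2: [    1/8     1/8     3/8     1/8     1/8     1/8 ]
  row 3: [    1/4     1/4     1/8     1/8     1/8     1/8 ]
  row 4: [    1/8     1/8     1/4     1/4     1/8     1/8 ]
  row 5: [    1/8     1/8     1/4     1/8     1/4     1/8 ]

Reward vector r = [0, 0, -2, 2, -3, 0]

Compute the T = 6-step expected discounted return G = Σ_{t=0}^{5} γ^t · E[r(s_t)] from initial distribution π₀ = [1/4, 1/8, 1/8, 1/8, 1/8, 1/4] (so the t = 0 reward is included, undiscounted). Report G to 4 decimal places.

t=0: π = [0.2500, 0.1250, 0.1250, 0.1250, 0.1250, 0.2500], E[r] = -0.3750, γ^t·E[r] = -0.375000, running G = -0.375000
t=1: π = [0.1719, 0.1406, 0.2500, 0.1406, 0.1563, 0.1406], E[r] = -0.6875, γ^t·E[r] = -0.550000, running G = -0.925000
t=2: π = [0.1641, 0.1426, 0.2637, 0.1445, 0.1426, 0.1426], E[r] = -0.6660, γ^t·E[r] = -0.426250, running G = -1.351250
t=3: π = [0.1636, 0.1431, 0.2649, 0.1428, 0.1428, 0.1428], E[r] = -0.6726, γ^t·E[r] = -0.344375, running G = -1.695625
t=4: π = [0.1633, 0.1429, 0.2653, 0.1429, 0.1429, 0.1429], E[r] = -0.6734, γ^t·E[r] = -0.275813, running G = -1.971438
t=5: π = [0.1633, 0.1429, 0.2653, 0.1429, 0.1429, 0.1429], E[r] = -0.6735, γ^t·E[r] = -0.220683, running G = -2.192120

G = -2.1921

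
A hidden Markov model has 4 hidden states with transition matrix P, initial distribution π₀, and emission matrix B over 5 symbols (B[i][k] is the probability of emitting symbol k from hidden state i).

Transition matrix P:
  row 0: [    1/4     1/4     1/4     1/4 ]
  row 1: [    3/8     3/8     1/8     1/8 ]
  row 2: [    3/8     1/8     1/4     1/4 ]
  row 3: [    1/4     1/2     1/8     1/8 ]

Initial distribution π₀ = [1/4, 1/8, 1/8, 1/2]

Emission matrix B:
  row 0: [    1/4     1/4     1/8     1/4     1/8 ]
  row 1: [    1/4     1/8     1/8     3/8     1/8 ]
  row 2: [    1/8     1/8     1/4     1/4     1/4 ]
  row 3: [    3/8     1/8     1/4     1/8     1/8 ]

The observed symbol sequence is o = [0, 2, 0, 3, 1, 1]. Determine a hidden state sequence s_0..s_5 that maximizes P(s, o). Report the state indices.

t=0: δ = [6.250e-02, 3.125e-02, 1.562e-02, 1.875e-01]  (obs o_0=0)
t=1: δ = [5.859e-03, 1.172e-02, 5.859e-03, 5.859e-03]  ψ = [3, 3, 3, 3]  (obs o_1=2)
t=2: δ = [1.099e-03, 1.099e-03, 1.831e-04, 5.493e-04]  ψ = [1, 1, 0, 0]  (obs o_2=0)
t=3: δ = [1.030e-04, 1.545e-04, 6.866e-05, 3.433e-05]  ψ = [1, 1, 0, 0]  (obs o_3=3)
t=4: δ = [1.448e-05, 7.242e-06, 3.219e-06, 3.219e-06]  ψ = [1, 1, 0, 0]  (obs o_4=1)
t=5: δ = [9.052e-07, 4.526e-07, 4.526e-07, 4.526e-07]  ψ = [0, 0, 0, 0]  (obs o_5=1)
backtrack: best end state = 0; path = [3, 1, 1, 1, 0, 0]

path = [3, 1, 1, 1, 0, 0]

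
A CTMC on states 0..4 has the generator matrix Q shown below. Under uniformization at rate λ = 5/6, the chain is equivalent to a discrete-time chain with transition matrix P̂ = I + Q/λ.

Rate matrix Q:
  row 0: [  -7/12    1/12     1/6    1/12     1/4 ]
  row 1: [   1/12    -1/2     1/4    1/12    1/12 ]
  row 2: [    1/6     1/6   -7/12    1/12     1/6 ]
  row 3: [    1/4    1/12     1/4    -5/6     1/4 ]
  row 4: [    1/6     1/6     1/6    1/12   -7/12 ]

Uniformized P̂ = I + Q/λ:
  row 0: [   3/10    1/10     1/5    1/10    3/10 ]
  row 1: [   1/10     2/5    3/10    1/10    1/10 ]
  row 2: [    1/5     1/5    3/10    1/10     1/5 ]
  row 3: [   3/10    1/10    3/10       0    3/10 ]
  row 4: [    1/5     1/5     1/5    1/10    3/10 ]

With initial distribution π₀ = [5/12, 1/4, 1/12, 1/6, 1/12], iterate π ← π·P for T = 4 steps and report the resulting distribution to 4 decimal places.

π = [0.2090, 0.2121, 0.2557, 0.0909, 0.2323]

t=0: π = [0.4167, 0.2500, 0.0833, 0.1667, 0.0833]
t=1: π = [0.2333, 0.1917, 0.2500, 0.0833, 0.2417]
t=2: π = [0.2125, 0.2067, 0.2525, 0.0917, 0.2367]
t=3: π = [0.2098, 0.2109, 0.2551, 0.0908, 0.2334]
t=4: π = [0.2090, 0.2121, 0.2557, 0.0909, 0.2323]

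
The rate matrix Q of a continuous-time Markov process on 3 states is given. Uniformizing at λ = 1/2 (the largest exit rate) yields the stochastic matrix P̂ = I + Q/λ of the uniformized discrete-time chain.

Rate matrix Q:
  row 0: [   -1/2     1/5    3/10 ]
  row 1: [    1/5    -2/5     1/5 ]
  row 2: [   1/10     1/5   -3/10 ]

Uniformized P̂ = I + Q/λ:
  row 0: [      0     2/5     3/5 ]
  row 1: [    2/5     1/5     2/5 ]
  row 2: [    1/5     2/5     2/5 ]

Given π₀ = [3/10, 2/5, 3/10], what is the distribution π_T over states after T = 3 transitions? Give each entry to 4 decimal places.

π = [0.2232, 0.3328, 0.4440]

t=0: π = [0.3000, 0.4000, 0.3000]
t=1: π = [0.2200, 0.3200, 0.4600]
t=2: π = [0.2200, 0.3360, 0.4440]
t=3: π = [0.2232, 0.3328, 0.4440]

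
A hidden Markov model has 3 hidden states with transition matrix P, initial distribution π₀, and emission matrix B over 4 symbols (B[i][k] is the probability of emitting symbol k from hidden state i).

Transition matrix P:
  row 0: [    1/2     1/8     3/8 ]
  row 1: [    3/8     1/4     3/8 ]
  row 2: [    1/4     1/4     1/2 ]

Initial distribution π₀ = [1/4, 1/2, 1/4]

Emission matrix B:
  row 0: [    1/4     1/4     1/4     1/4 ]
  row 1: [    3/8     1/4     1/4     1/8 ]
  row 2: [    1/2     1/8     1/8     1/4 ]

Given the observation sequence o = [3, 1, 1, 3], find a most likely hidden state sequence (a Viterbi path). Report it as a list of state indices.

t=0: δ = [6.250e-02, 6.250e-02, 6.250e-02]  (obs o_0=3)
t=1: δ = [7.812e-03, 3.906e-03, 3.906e-03]  ψ = [0, 1, 2]  (obs o_1=1)
t=2: δ = [9.766e-04, 2.441e-04, 3.662e-04]  ψ = [0, 0, 0]  (obs o_2=1)
t=3: δ = [1.221e-04, 1.526e-05, 9.155e-05]  ψ = [0, 0, 0]  (obs o_3=3)
backtrack: best end state = 0; path = [0, 0, 0, 0]

path = [0, 0, 0, 0]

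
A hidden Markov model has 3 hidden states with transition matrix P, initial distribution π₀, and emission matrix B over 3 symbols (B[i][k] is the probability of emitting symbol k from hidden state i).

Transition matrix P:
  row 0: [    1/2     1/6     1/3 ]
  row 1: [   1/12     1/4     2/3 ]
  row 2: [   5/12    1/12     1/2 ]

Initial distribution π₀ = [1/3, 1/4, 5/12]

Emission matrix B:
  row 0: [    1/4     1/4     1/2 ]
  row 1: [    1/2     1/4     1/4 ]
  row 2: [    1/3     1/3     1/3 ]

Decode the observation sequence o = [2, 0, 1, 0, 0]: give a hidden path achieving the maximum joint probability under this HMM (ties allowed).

path = [2, 2, 2, 2, 2]

t=0: δ = [1.667e-01, 6.250e-02, 1.389e-01]  (obs o_0=2)
t=1: δ = [2.083e-02, 1.389e-02, 2.315e-02]  ψ = [0, 0, 2]  (obs o_1=0)
t=2: δ = [2.604e-03, 8.681e-04, 3.858e-03]  ψ = [0, 0, 2]  (obs o_2=1)
t=3: δ = [4.019e-04, 2.170e-04, 6.430e-04]  ψ = [2, 0, 2]  (obs o_3=0)
t=4: δ = [6.698e-05, 3.349e-05, 1.072e-04]  ψ = [2, 0, 2]  (obs o_4=0)
backtrack: best end state = 2; path = [2, 2, 2, 2, 2]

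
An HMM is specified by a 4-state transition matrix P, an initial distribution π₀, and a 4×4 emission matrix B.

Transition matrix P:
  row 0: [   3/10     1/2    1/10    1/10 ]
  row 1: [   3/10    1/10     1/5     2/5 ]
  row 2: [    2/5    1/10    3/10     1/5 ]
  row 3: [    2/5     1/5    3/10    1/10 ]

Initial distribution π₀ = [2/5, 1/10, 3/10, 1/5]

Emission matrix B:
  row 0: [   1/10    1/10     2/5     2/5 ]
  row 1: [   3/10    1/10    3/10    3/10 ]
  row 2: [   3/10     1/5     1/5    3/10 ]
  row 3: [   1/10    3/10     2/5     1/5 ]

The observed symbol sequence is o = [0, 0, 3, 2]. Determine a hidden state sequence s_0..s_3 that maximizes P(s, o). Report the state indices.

t=0: δ = [4.000e-02, 3.000e-02, 9.000e-02, 2.000e-02]  (obs o_0=0)
t=1: δ = [3.600e-03, 6.000e-03, 8.100e-03, 1.800e-03]  ψ = [2, 0, 2, 2]  (obs o_1=0)
t=2: δ = [1.296e-03, 5.400e-04, 7.290e-04, 4.800e-04]  ψ = [2, 0, 2, 1]  (obs o_2=3)
t=3: δ = [1.555e-04, 1.944e-04, 4.374e-05, 8.640e-05]  ψ = [0, 0, 2, 1]  (obs o_3=2)
backtrack: best end state = 1; path = [2, 2, 0, 1]

path = [2, 2, 0, 1]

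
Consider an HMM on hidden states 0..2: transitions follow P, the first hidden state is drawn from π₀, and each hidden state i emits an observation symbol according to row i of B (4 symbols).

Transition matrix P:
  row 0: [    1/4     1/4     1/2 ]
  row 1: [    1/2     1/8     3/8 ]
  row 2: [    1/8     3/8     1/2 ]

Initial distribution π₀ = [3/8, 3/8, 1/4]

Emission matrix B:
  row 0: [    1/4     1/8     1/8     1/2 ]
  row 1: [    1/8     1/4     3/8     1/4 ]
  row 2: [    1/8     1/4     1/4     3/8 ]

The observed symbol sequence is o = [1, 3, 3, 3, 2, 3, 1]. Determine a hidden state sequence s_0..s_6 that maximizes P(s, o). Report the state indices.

t=0: δ = [4.688e-02, 9.375e-02, 6.250e-02]  (obs o_0=1)
t=1: δ = [2.344e-02, 5.859e-03, 1.318e-02]  ψ = [1, 2, 1]  (obs o_1=3)
t=2: δ = [2.930e-03, 1.465e-03, 4.395e-03]  ψ = [0, 0, 0]  (obs o_2=3)
t=3: δ = [3.662e-04, 4.120e-04, 8.240e-04]  ψ = [0, 2, 2]  (obs o_3=3)
t=4: δ = [2.575e-05, 1.159e-04, 1.030e-04]  ψ = [1, 2, 2]  (obs o_4=2)
t=5: δ = [2.897e-05, 9.656e-06, 1.931e-05]  ψ = [1, 2, 2]  (obs o_5=3)
t=6: δ = [9.052e-07, 1.810e-06, 3.621e-06]  ψ = [0, 0, 0]  (obs o_6=1)
backtrack: best end state = 2; path = [1, 0, 2, 2, 1, 0, 2]

path = [1, 0, 2, 2, 1, 0, 2]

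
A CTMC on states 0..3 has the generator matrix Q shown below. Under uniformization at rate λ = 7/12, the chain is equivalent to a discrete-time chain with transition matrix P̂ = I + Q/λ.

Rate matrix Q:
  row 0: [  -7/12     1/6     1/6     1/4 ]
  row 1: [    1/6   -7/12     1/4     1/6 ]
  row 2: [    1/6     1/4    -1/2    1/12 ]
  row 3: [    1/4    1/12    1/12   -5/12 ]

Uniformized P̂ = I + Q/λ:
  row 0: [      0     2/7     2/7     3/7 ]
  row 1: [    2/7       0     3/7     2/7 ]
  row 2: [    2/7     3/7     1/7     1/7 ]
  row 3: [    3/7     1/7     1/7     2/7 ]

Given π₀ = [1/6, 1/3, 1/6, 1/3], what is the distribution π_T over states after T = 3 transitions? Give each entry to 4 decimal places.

t=0: π = [0.1667, 0.3333, 0.1667, 0.3333]
t=1: π = [0.2857, 0.1667, 0.2619, 0.2857]
t=2: π = [0.2449, 0.2347, 0.2313, 0.2891]
t=3: π = [0.2570, 0.2104, 0.2449, 0.2877]

π = [0.2570, 0.2104, 0.2449, 0.2877]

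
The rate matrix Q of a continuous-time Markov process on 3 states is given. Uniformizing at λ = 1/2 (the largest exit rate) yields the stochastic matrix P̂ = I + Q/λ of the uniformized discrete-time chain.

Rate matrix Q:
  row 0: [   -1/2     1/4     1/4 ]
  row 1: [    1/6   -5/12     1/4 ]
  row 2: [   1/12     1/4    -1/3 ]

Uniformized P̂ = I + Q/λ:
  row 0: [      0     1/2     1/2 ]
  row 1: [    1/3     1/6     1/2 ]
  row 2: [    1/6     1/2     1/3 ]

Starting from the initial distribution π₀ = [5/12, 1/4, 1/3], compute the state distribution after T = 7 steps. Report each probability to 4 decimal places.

π = [0.1964, 0.3751, 0.4286]

t=0: π = [0.4167, 0.2500, 0.3333]
t=1: π = [0.1389, 0.4167, 0.4444]
t=2: π = [0.2130, 0.3611, 0.4259]
t=3: π = [0.1914, 0.3796, 0.4290]
t=4: π = [0.1980, 0.3735, 0.4285]
t=5: π = [0.1959, 0.3755, 0.4286]
t=6: π = [0.1966, 0.3748, 0.4286]
t=7: π = [0.1964, 0.3751, 0.4286]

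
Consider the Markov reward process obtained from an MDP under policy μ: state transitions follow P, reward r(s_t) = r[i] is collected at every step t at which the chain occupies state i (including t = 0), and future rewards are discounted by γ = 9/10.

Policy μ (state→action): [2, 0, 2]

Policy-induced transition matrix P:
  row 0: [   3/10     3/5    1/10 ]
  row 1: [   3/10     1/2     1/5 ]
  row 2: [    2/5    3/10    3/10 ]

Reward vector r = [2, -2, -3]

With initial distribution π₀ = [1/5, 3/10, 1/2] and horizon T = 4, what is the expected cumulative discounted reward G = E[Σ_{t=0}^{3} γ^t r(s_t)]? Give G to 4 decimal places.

G = -3.8371

t=0: π = [0.2000, 0.3000, 0.5000], E[r] = -1.7000, γ^t·E[r] = -1.700000, running G = -1.700000
t=1: π = [0.3500, 0.4200, 0.2300], E[r] = -0.8300, γ^t·E[r] = -0.747000, running G = -2.447000
t=2: π = [0.3230, 0.4890, 0.1880], E[r] = -0.8960, γ^t·E[r] = -0.725760, running G = -3.172760
t=3: π = [0.3188, 0.4947, 0.1865], E[r] = -0.9113, γ^t·E[r] = -0.664338, running G = -3.837098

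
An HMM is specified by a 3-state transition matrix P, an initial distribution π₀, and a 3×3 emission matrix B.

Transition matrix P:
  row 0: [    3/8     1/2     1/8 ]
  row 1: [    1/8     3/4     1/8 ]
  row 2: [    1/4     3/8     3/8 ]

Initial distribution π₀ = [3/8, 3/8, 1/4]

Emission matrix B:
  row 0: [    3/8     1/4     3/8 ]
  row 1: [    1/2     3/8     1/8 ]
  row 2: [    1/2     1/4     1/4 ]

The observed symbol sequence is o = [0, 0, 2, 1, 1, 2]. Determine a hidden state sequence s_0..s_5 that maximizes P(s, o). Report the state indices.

path = [1, 1, 1, 1, 1, 1]

t=0: δ = [1.406e-01, 1.875e-01, 1.250e-01]  (obs o_0=0)
t=1: δ = [1.978e-02, 7.031e-02, 2.344e-02]  ψ = [0, 1, 2]  (obs o_1=0)
t=2: δ = [3.296e-03, 6.592e-03, 2.197e-03]  ψ = [1, 1, 1]  (obs o_2=2)
t=3: δ = [3.090e-04, 1.854e-03, 2.060e-04]  ψ = [0, 1, 1]  (obs o_3=1)
t=4: δ = [5.794e-05, 5.214e-04, 5.794e-05]  ψ = [1, 1, 1]  (obs o_4=1)
t=5: δ = [2.444e-05, 4.888e-05, 1.629e-05]  ψ = [1, 1, 1]  (obs o_5=2)
backtrack: best end state = 1; path = [1, 1, 1, 1, 1, 1]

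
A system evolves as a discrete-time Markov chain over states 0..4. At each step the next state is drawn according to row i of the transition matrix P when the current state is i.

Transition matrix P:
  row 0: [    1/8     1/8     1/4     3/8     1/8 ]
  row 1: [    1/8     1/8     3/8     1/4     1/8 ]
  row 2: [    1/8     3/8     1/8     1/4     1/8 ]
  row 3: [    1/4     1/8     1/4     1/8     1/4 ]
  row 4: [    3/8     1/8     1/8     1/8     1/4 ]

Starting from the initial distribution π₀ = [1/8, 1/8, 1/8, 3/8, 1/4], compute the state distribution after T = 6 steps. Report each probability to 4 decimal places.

t=0: π = [0.1250, 0.1250, 0.1250, 0.3750, 0.2500]
t=1: π = [0.2344, 0.1563, 0.2188, 0.1875, 0.2031]
t=2: π = [0.1992, 0.1797, 0.2168, 0.2305, 0.1738]
t=3: π = [0.1973, 0.1792, 0.2236, 0.2244, 0.1755]
t=4: π = [0.1969, 0.1809, 0.2225, 0.2247, 0.1750]
t=5: π = [0.1968, 0.1806, 0.2229, 0.2247, 0.1750]
t=6: π = [0.1968, 0.1807, 0.2228, 0.2247, 0.1750]

π = [0.1968, 0.1807, 0.2228, 0.2247, 0.1750]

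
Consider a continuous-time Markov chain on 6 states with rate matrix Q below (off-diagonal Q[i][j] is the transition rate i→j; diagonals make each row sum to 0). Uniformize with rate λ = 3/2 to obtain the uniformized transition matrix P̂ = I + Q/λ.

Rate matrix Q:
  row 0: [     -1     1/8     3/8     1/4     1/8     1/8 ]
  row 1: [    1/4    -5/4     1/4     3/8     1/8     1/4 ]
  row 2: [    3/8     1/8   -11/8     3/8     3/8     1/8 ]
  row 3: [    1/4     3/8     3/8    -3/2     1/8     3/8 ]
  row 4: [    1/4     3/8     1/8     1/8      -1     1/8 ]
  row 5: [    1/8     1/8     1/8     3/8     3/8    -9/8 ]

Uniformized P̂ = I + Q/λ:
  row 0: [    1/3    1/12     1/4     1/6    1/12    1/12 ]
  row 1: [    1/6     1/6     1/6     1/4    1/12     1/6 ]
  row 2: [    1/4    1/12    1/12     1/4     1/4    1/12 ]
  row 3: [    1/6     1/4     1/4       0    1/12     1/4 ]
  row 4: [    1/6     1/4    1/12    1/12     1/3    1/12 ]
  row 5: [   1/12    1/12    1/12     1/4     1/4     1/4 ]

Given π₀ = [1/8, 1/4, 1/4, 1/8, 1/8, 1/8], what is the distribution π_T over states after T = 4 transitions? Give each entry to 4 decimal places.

t=0: π = [0.1250, 0.2500, 0.2500, 0.1250, 0.1250, 0.1250]
t=1: π = [0.1979, 0.1458, 0.1458, 0.1875, 0.1771, 0.1458]
t=2: π = [0.1997, 0.1563, 0.1597, 0.1571, 0.1762, 0.1510]
t=3: π = [0.2007, 0.1519, 0.1558, 0.1647, 0.1792, 0.1477]
t=4: π = [0.2008, 0.1533, 0.1569, 0.1622, 0.1787, 0.1481]

π = [0.2008, 0.1533, 0.1569, 0.1622, 0.1787, 0.1481]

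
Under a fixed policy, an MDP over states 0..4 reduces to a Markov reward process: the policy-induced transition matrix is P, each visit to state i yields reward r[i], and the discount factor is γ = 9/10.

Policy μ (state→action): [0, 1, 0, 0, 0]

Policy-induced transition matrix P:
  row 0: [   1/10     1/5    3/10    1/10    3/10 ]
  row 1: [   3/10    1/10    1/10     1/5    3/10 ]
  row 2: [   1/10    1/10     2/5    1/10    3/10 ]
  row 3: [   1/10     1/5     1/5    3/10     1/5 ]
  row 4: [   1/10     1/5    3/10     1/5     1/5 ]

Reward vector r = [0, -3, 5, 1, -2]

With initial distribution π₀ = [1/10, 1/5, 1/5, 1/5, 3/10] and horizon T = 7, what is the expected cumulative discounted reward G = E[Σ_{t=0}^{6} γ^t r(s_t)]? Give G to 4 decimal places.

G = 2.3906

t=0: π = [0.1000, 0.2000, 0.2000, 0.2000, 0.3000], E[r] = 0.0000, γ^t·E[r] = 0.000000, running G = 0.000000
t=1: π = [0.1400, 0.1600, 0.2600, 0.1900, 0.2500], E[r] = 0.5100, γ^t·E[r] = 0.459000, running G = 0.459000
t=2: π = [0.1320, 0.1580, 0.2750, 0.1790, 0.2560], E[r] = 0.5680, γ^t·E[r] = 0.460080, running G = 0.919080
t=3: π = [0.1316, 0.1567, 0.2780, 0.1772, 0.2565], E[r] = 0.5841, γ^t·E[r] = 0.425809, running G = 1.344889
t=4: π = [0.1313, 0.1565, 0.2787, 0.1768, 0.2566], E[r] = 0.5876, γ^t·E[r] = 0.385531, running G = 1.730420
t=5: π = [0.1313, 0.1565, 0.2789, 0.1767, 0.2567], E[r] = 0.5884, γ^t·E[r] = 0.347437, running G = 2.077856
t=6: π = [0.1313, 0.1565, 0.2789, 0.1766, 0.2567], E[r] = 0.5886, γ^t·E[r] = 0.312786, running G = 2.390642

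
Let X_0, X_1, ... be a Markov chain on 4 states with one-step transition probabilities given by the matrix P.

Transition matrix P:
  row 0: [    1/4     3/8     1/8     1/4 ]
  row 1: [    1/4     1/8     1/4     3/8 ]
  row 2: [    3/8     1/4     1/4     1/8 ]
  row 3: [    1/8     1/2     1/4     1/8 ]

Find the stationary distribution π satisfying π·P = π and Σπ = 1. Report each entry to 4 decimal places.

Balance equations π_j = Σ_i π_i·P[i][j]:
  π_0 = 1/4·π_0 + 1/4·π_1 + 3/8·π_2 + 1/8·π_3
  π_1 = 3/8·π_0 + 1/8·π_1 + 1/4·π_2 + 1/2·π_3
  π_2 = 1/8·π_0 + 1/4·π_1 + 1/4·π_2 + 1/4·π_3
  normalize: π_0 + π_1 + π_2 + π_3 = 1
Solving the linear system gives exactly π = [40/161, 97/322, 141/644, 149/644].

π = [0.2484, 0.3012, 0.2189, 0.2314]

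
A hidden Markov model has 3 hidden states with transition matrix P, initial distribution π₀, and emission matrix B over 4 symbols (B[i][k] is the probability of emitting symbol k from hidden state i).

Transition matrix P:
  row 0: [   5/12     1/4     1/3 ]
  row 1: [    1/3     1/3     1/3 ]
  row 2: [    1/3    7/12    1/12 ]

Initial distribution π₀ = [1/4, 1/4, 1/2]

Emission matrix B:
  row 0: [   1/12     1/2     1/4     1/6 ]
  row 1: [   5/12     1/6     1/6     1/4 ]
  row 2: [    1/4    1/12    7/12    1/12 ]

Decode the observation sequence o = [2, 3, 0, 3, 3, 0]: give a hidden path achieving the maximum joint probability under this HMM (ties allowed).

t=0: δ = [6.250e-02, 4.167e-02, 2.917e-01]  (obs o_0=2)
t=1: δ = [1.620e-02, 4.253e-02, 2.025e-03]  ψ = [2, 2, 2]  (obs o_1=3)
t=2: δ = [1.182e-03, 5.908e-03, 3.545e-03]  ψ = [1, 1, 1]  (obs o_2=0)
t=3: δ = [3.282e-04, 5.169e-04, 1.641e-04]  ψ = [1, 2, 1]  (obs o_3=3)
t=4: δ = [2.872e-05, 4.308e-05, 1.436e-05]  ψ = [1, 1, 1]  (obs o_4=3)
t=5: δ = [1.197e-06, 5.983e-06, 3.590e-06]  ψ = [1, 1, 1]  (obs o_5=0)
backtrack: best end state = 1; path = [2, 1, 2, 1, 1, 1]

path = [2, 1, 2, 1, 1, 1]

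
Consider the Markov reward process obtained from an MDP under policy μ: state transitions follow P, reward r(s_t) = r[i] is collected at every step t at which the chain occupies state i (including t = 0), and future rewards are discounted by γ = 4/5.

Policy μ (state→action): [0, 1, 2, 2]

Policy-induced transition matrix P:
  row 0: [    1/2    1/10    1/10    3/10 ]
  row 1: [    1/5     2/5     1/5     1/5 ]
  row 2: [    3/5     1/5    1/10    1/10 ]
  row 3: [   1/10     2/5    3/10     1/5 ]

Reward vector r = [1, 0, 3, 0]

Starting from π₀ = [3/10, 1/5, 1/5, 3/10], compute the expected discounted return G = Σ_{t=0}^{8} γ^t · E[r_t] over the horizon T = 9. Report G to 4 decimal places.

t=0: π = [0.3000, 0.2000, 0.2000, 0.3000], E[r] = 0.9000, γ^t·E[r] = 0.900000, running G = 0.900000
t=1: π = [0.3400, 0.2700, 0.1800, 0.2100], E[r] = 0.8800, γ^t·E[r] = 0.704000, running G = 1.604000
t=2: π = [0.3530, 0.2620, 0.1690, 0.2160], E[r] = 0.8600, γ^t·E[r] = 0.550400, running G = 2.154400
t=3: π = [0.3519, 0.2603, 0.1694, 0.2184], E[r] = 0.8601, γ^t·E[r] = 0.440371, running G = 2.594771
t=4: π = [0.3515, 0.2606, 0.1697, 0.2183], E[r] = 0.8606, γ^t·E[r] = 0.352510, running G = 2.947281
t=5: π = [0.3515, 0.2606, 0.1697, 0.2182], E[r] = 0.8606, γ^t·E[r] = 0.282008, running G = 3.229289
t=6: π = [0.3515, 0.2606, 0.1697, 0.2182], E[r] = 0.8606, γ^t·E[r] = 0.225603, running G = 3.454892
t=7: π = [0.3515, 0.2606, 0.1697, 0.2182], E[r] = 0.8606, γ^t·E[r] = 0.180482, running G = 3.635374
t=8: π = [0.3515, 0.2606, 0.1697, 0.2182], E[r] = 0.8606, γ^t·E[r] = 0.144386, running G = 3.779760

G = 3.7798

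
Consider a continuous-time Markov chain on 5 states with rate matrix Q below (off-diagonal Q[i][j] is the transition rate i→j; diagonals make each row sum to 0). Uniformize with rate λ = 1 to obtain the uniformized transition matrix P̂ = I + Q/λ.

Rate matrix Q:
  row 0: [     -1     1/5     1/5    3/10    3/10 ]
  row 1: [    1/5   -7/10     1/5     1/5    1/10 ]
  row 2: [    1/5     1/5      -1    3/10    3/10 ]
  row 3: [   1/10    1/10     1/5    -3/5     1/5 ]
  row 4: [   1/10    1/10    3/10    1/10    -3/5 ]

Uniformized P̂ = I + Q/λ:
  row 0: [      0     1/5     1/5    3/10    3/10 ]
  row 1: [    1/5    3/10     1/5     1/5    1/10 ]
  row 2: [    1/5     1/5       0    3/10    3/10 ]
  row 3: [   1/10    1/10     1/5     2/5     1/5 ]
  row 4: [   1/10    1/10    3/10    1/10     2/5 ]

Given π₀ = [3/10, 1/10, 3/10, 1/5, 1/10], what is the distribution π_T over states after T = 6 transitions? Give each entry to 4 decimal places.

t=0: π = [0.3000, 0.1000, 0.3000, 0.2000, 0.1000]
t=1: π = [0.1100, 0.1800, 0.1500, 0.2900, 0.2700]
t=2: π = [0.1220, 0.1620, 0.1970, 0.2570, 0.2620]
t=3: π = [0.1237, 0.1643, 0.1868, 0.2571, 0.2681]
t=4: π = [0.1227, 0.1639, 0.1895, 0.2557, 0.2682]
t=5: π = [0.1231, 0.1640, 0.1889, 0.2555, 0.2685]
t=6: π = [0.1230, 0.1640, 0.1891, 0.2555, 0.2685]

π = [0.1230, 0.1640, 0.1891, 0.2555, 0.2685]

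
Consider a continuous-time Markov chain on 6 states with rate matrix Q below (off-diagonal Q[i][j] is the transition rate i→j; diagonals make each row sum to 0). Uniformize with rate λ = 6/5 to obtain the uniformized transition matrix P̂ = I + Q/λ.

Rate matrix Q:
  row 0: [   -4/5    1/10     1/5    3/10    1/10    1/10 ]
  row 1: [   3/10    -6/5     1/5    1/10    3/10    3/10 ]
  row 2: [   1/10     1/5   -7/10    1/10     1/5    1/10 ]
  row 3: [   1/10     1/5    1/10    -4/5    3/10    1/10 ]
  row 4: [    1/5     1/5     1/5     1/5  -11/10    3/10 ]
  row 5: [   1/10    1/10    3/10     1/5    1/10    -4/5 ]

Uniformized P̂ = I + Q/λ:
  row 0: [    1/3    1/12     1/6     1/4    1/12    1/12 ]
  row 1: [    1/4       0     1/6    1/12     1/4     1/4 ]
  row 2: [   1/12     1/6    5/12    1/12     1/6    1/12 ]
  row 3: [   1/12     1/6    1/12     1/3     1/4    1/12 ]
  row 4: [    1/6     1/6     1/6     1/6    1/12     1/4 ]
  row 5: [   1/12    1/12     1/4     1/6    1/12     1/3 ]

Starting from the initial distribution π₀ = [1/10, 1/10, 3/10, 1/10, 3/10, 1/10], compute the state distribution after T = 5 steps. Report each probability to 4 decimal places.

π = [0.1545, 0.1196, 0.2213, 0.1812, 0.1519, 0.1714]

t=0: π = [0.1000, 0.1000, 0.3000, 0.1000, 0.3000, 0.1000]
t=1: π = [0.1500, 0.1333, 0.2417, 0.1583, 0.1417, 0.1750]
t=2: π = [0.1549, 0.1174, 0.2285, 0.1743, 0.1521, 0.1729]
t=3: π = [0.1543, 0.1198, 0.2237, 0.1798, 0.1510, 0.1715]
t=4: π = [0.1545, 0.1196, 0.2219, 0.1809, 0.1519, 0.1713]
t=5: π = [0.1545, 0.1196, 0.2213, 0.1812, 0.1519, 0.1714]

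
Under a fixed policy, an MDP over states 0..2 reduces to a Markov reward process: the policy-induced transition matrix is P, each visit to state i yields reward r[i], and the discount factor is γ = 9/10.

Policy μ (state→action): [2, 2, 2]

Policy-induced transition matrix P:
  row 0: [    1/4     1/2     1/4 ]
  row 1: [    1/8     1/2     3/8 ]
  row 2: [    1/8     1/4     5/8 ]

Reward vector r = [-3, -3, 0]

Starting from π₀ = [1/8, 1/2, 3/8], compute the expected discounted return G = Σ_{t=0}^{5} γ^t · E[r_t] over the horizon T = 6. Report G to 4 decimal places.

t=0: π = [0.1250, 0.5000, 0.3750], E[r] = -1.8750, γ^t·E[r] = -1.875000, running G = -1.875000
t=1: π = [0.1406, 0.4063, 0.4531], E[r] = -1.6406, γ^t·E[r] = -1.476563, running G = -3.351563
t=2: π = [0.1426, 0.3867, 0.4707], E[r] = -1.5879, γ^t·E[r] = -1.286191, running G = -4.637754
t=3: π = [0.1428, 0.3823, 0.4749], E[r] = -1.5754, γ^t·E[r] = -1.148495, running G = -5.786249
t=4: π = [0.1429, 0.3813, 0.4759], E[r] = -1.5724, γ^t·E[r] = -1.031664, running G = -6.817913
t=5: π = [0.1429, 0.3810, 0.4761], E[r] = -1.5717, γ^t·E[r] = -0.928058, running G = -7.745971

G = -7.7460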